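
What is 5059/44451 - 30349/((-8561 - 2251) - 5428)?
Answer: 1431201559/721884240 ≈ 1.9826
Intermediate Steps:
5059/44451 - 30349/((-8561 - 2251) - 5428) = 5059*(1/44451) - 30349/(-10812 - 5428) = 5059/44451 - 30349/(-16240) = 5059/44451 - 30349*(-1/16240) = 5059/44451 + 30349/16240 = 1431201559/721884240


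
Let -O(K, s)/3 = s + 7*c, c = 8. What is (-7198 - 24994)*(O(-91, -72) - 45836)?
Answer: 1474007296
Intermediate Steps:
O(K, s) = -168 - 3*s (O(K, s) = -3*(s + 7*8) = -3*(s + 56) = -3*(56 + s) = -168 - 3*s)
(-7198 - 24994)*(O(-91, -72) - 45836) = (-7198 - 24994)*((-168 - 3*(-72)) - 45836) = -32192*((-168 + 216) - 45836) = -32192*(48 - 45836) = -32192*(-45788) = 1474007296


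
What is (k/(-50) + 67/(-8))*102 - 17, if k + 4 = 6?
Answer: -87533/100 ≈ -875.33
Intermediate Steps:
k = 2 (k = -4 + 6 = 2)
(k/(-50) + 67/(-8))*102 - 17 = (2/(-50) + 67/(-8))*102 - 17 = (2*(-1/50) + 67*(-1/8))*102 - 17 = (-1/25 - 67/8)*102 - 17 = -1683/200*102 - 17 = -85833/100 - 17 = -87533/100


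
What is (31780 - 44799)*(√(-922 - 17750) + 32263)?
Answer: -420031997 - 52076*I*√1167 ≈ -4.2003e+8 - 1.779e+6*I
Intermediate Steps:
(31780 - 44799)*(√(-922 - 17750) + 32263) = -13019*(√(-18672) + 32263) = -13019*(4*I*√1167 + 32263) = -13019*(32263 + 4*I*√1167) = -420031997 - 52076*I*√1167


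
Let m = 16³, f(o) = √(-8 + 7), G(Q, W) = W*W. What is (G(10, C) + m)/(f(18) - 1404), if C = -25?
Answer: -6628284/1971217 - 4721*I/1971217 ≈ -3.3625 - 0.002395*I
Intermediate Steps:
G(Q, W) = W²
f(o) = I (f(o) = √(-1) = I)
m = 4096
(G(10, C) + m)/(f(18) - 1404) = ((-25)² + 4096)/(I - 1404) = (625 + 4096)/(-1404 + I) = 4721*((-1404 - I)/1971217) = 4721*(-1404 - I)/1971217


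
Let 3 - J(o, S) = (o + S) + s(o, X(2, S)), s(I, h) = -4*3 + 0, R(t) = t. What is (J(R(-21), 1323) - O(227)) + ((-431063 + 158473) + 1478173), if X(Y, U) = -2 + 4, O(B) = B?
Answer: 1204069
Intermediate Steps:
X(Y, U) = 2
s(I, h) = -12 (s(I, h) = -12 + 0 = -12)
J(o, S) = 15 - S - o (J(o, S) = 3 - ((o + S) - 12) = 3 - ((S + o) - 12) = 3 - (-12 + S + o) = 3 + (12 - S - o) = 15 - S - o)
(J(R(-21), 1323) - O(227)) + ((-431063 + 158473) + 1478173) = ((15 - 1*1323 - 1*(-21)) - 1*227) + ((-431063 + 158473) + 1478173) = ((15 - 1323 + 21) - 227) + (-272590 + 1478173) = (-1287 - 227) + 1205583 = -1514 + 1205583 = 1204069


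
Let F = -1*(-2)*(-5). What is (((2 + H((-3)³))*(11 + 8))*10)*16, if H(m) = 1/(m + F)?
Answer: 221920/37 ≈ 5997.8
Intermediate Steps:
F = -10 (F = 2*(-5) = -10)
H(m) = 1/(-10 + m) (H(m) = 1/(m - 10) = 1/(-10 + m))
(((2 + H((-3)³))*(11 + 8))*10)*16 = (((2 + 1/(-10 + (-3)³))*(11 + 8))*10)*16 = (((2 + 1/(-10 - 27))*19)*10)*16 = (((2 + 1/(-37))*19)*10)*16 = (((2 - 1/37)*19)*10)*16 = (((73/37)*19)*10)*16 = ((1387/37)*10)*16 = (13870/37)*16 = 221920/37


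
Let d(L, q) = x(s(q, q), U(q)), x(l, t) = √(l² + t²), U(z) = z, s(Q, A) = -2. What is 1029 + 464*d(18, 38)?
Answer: 1029 + 928*√362 ≈ 18685.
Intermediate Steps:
d(L, q) = √(4 + q²) (d(L, q) = √((-2)² + q²) = √(4 + q²))
1029 + 464*d(18, 38) = 1029 + 464*√(4 + 38²) = 1029 + 464*√(4 + 1444) = 1029 + 464*√1448 = 1029 + 464*(2*√362) = 1029 + 928*√362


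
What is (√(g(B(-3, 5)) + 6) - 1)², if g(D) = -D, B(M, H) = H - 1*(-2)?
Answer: (1 - I)² ≈ -2.0*I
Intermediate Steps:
B(M, H) = 2 + H (B(M, H) = H + 2 = 2 + H)
(√(g(B(-3, 5)) + 6) - 1)² = (√(-(2 + 5) + 6) - 1)² = (√(-1*7 + 6) - 1)² = (√(-7 + 6) - 1)² = (√(-1) - 1)² = (I - 1)² = (-1 + I)²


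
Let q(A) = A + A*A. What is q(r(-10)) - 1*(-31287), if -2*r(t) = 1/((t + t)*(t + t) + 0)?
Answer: 20023679201/640000 ≈ 31287.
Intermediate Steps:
r(t) = -1/(8*t²) (r(t) = -1/(2*((t + t)*(t + t) + 0)) = -1/(2*((2*t)*(2*t) + 0)) = -1/(2*(4*t² + 0)) = -1/(4*t²)/2 = -1/(8*t²))
q(A) = A + A²
q(r(-10)) - 1*(-31287) = (-⅛/(-10)²)*(1 - ⅛/(-10)²) - 1*(-31287) = (-⅛*1/100)*(1 - ⅛*1/100) + 31287 = -(1 - 1/800)/800 + 31287 = -1/800*799/800 + 31287 = -799/640000 + 31287 = 20023679201/640000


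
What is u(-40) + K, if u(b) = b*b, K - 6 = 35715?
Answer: 37321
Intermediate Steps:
K = 35721 (K = 6 + 35715 = 35721)
u(b) = b**2
u(-40) + K = (-40)**2 + 35721 = 1600 + 35721 = 37321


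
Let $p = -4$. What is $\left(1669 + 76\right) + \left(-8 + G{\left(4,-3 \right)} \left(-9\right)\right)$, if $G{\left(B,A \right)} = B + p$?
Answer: $1737$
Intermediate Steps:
$G{\left(B,A \right)} = -4 + B$ ($G{\left(B,A \right)} = B - 4 = -4 + B$)
$\left(1669 + 76\right) + \left(-8 + G{\left(4,-3 \right)} \left(-9\right)\right) = \left(1669 + 76\right) - \left(8 - \left(-4 + 4\right) \left(-9\right)\right) = 1745 + \left(-8 + 0 \left(-9\right)\right) = 1745 + \left(-8 + 0\right) = 1745 - 8 = 1737$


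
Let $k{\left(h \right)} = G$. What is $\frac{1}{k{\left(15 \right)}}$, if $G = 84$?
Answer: $\frac{1}{84} \approx 0.011905$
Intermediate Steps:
$k{\left(h \right)} = 84$
$\frac{1}{k{\left(15 \right)}} = \frac{1}{84}$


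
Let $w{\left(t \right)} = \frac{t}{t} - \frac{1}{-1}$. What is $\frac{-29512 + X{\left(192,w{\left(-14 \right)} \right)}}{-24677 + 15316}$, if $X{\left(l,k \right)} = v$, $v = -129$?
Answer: $\frac{29641}{9361} \approx 3.1664$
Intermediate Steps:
$w{\left(t \right)} = 2$ ($w{\left(t \right)} = 1 - -1 = 1 + 1 = 2$)
$X{\left(l,k \right)} = -129$
$\frac{-29512 + X{\left(192,w{\left(-14 \right)} \right)}}{-24677 + 15316} = \frac{-29512 - 129}{-24677 + 15316} = - \frac{29641}{-9361} = \left(-29641\right) \left(- \frac{1}{9361}\right) = \frac{29641}{9361}$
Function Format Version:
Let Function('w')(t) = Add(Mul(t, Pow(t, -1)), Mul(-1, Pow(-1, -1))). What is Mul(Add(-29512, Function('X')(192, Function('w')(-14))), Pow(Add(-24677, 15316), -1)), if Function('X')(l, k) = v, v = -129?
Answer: Rational(29641, 9361) ≈ 3.1664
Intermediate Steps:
Function('w')(t) = 2 (Function('w')(t) = Add(1, Mul(-1, -1)) = Add(1, 1) = 2)
Function('X')(l, k) = -129
Mul(Add(-29512, Function('X')(192, Function('w')(-14))), Pow(Add(-24677, 15316), -1)) = Mul(Add(-29512, -129), Pow(Add(-24677, 15316), -1)) = Mul(-29641, Pow(-9361, -1)) = Mul(-29641, Rational(-1, 9361)) = Rational(29641, 9361)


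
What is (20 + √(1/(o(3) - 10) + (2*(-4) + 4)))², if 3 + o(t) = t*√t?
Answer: (20 + I*√(4 + 1/(13 - 3*√3)))² ≈ 395.87 + 81.271*I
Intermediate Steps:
o(t) = -3 + t^(3/2) (o(t) = -3 + t*√t = -3 + t^(3/2))
(20 + √(1/(o(3) - 10) + (2*(-4) + 4)))² = (20 + √(1/((-3 + 3^(3/2)) - 10) + (2*(-4) + 4)))² = (20 + √(1/((-3 + 3*√3) - 10) + (-8 + 4)))² = (20 + √(1/(-13 + 3*√3) - 4))² = (20 + √(-4 + 1/(-13 + 3*√3)))²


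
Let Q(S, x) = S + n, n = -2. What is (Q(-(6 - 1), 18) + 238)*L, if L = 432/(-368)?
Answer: -6237/23 ≈ -271.17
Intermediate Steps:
L = -27/23 (L = 432*(-1/368) = -27/23 ≈ -1.1739)
Q(S, x) = -2 + S (Q(S, x) = S - 2 = -2 + S)
(Q(-(6 - 1), 18) + 238)*L = ((-2 - (6 - 1)) + 238)*(-27/23) = ((-2 - 1*5) + 238)*(-27/23) = ((-2 - 5) + 238)*(-27/23) = (-7 + 238)*(-27/23) = 231*(-27/23) = -6237/23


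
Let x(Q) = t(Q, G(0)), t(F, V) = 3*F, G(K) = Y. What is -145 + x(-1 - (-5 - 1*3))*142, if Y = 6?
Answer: 2837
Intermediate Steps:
G(K) = 6
x(Q) = 3*Q
-145 + x(-1 - (-5 - 1*3))*142 = -145 + (3*(-1 - (-5 - 1*3)))*142 = -145 + (3*(-1 - (-5 - 3)))*142 = -145 + (3*(-1 - 1*(-8)))*142 = -145 + (3*(-1 + 8))*142 = -145 + (3*7)*142 = -145 + 21*142 = -145 + 2982 = 2837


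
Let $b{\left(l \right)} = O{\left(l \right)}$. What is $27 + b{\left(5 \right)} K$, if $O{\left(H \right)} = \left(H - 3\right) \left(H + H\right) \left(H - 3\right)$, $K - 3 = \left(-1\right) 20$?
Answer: $-653$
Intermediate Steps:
$K = -17$ ($K = 3 - 20 = -17$)
$O{\left(H \right)} = 2 H \left(-3 + H\right)^{2}$ ($O{\left(H \right)} = \left(-3 + H\right) 2 H \left(-3 + H\right) = 2 H \left(-3 + H\right) \left(-3 + H\right) = 2 H \left(-3 + H\right)^{2}$)
$b{\left(l \right)} = 2 l \left(-3 + l\right)^{2}$
$27 + b{\left(5 \right)} K = 27 + 2 \cdot 5 \left(-3 + 5\right)^{2} \left(-17\right) = 27 + 2 \cdot 5 \cdot 2^{2} \left(-17\right) = 27 + 2 \cdot 5 \cdot 4 \left(-17\right) = 27 + 40 \left(-17\right) = 27 - 680 = -653$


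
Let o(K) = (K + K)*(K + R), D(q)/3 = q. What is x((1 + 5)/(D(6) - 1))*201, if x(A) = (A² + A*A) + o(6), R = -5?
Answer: 711540/289 ≈ 2462.1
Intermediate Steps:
D(q) = 3*q
o(K) = 2*K*(-5 + K) (o(K) = (K + K)*(K - 5) = (2*K)*(-5 + K) = 2*K*(-5 + K))
x(A) = 12 + 2*A² (x(A) = (A² + A*A) + 2*6*(-5 + 6) = (A² + A²) + 2*6*1 = 2*A² + 12 = 12 + 2*A²)
x((1 + 5)/(D(6) - 1))*201 = (12 + 2*((1 + 5)/(3*6 - 1))²)*201 = (12 + 2*(6/(18 - 1))²)*201 = (12 + 2*(6/17)²)*201 = (12 + 2*(36/289))*201 = (12 + 72/289)*201 = (3540/289)*201 = 711540/289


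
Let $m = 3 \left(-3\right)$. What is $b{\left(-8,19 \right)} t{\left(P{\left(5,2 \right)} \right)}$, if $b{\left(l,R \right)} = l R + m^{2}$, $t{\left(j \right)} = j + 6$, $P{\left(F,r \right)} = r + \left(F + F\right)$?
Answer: $-1278$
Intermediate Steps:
$P{\left(F,r \right)} = r + 2 F$
$m = -9$
$t{\left(j \right)} = 6 + j$
$b{\left(l,R \right)} = 81 + R l$ ($b{\left(l,R \right)} = l R + \left(-9\right)^{2} = R l + 81 = 81 + R l$)
$b{\left(-8,19 \right)} t{\left(P{\left(5,2 \right)} \right)} = \left(81 + 19 \left(-8\right)\right) \left(6 + \left(2 + 2 \cdot 5\right)\right) = \left(81 - 152\right) \left(6 + \left(2 + 10\right)\right) = - 71 \left(6 + 12\right) = \left(-71\right) 18 = -1278$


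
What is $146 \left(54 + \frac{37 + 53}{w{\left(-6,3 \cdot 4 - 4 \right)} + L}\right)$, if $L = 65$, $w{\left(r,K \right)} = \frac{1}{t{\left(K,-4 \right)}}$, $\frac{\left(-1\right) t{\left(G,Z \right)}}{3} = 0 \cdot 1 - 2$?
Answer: $\frac{3161484}{391} \approx 8085.6$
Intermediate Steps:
$t{\left(G,Z \right)} = 6$ ($t{\left(G,Z \right)} = - 3 \left(0 \cdot 1 - 2\right) = - 3 \left(0 - 2\right) = \left(-3\right) \left(-2\right) = 6$)
$w{\left(r,K \right)} = \frac{1}{6}$
$146 \left(54 + \frac{37 + 53}{w{\left(-6,3 \cdot 4 - 4 \right)} + L}\right) = 146 \left(54 + \frac{37 + 53}{\frac{1}{6} + 65}\right) = 146 \left(54 + \frac{90}{\frac{391}{6}}\right) = 146 \left(54 + 90 \cdot \frac{6}{391}\right) = 146 \left(54 + \frac{540}{391}\right) = 146 \cdot \frac{21654}{391} = \frac{3161484}{391}$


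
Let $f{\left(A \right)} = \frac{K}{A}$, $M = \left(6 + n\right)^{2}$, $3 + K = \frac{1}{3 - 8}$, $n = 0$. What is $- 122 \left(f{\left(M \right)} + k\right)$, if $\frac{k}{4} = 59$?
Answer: $- \frac{1295152}{45} \approx -28781.0$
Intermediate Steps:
$K = - \frac{16}{5}$ ($K = -3 + \frac{1}{3 - 8} = -3 + \frac{1}{-5} = -3 - \frac{1}{5} = - \frac{16}{5} \approx -3.2$)
$k = 236$ ($k = 4 \cdot 59 = 236$)
$M = 36$ ($M = \left(6 + 0\right)^{2} = 6^{2} = 36$)
$f{\left(A \right)} = - \frac{16}{5 A}$
$- 122 \left(f{\left(M \right)} + k\right) = - 122 \left(- \frac{16}{5 \cdot 36} + 236\right) = - 122 \left(\left(- \frac{16}{5}\right) \frac{1}{36} + 236\right) = - 122 \left(- \frac{4}{45} + 236\right) = \left(-122\right) \frac{10616}{45} = - \frac{1295152}{45}$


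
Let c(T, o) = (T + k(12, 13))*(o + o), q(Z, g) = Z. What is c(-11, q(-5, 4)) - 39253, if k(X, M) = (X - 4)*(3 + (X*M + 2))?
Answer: -52023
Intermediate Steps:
k(X, M) = (-4 + X)*(5 + M*X) (k(X, M) = (-4 + X)*(3 + (M*X + 2)) = (-4 + X)*(3 + (2 + M*X)) = (-4 + X)*(5 + M*X))
c(T, o) = 2*o*(1288 + T) (c(T, o) = (T + (-20 + 5*12 + 13*12² - 4*13*12))*(o + o) = (T + (-20 + 60 + 13*144 - 624))*(2*o) = (T + (-20 + 60 + 1872 - 624))*(2*o) = (T + 1288)*(2*o) = (1288 + T)*(2*o) = 2*o*(1288 + T))
c(-11, q(-5, 4)) - 39253 = 2*(-5)*(1288 - 11) - 39253 = 2*(-5)*1277 - 39253 = -12770 - 39253 = -52023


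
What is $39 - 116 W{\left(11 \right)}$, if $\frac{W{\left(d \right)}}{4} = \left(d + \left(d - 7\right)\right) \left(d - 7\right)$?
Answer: $-27801$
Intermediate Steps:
$W{\left(d \right)} = 4 \left(-7 + d\right) \left(-7 + 2 d\right)$ ($W{\left(d \right)} = 4 \left(d + \left(d - 7\right)\right) \left(d - 7\right) = 4 \left(d + \left(-7 + d\right)\right) \left(-7 + d\right) = 4 \left(-7 + 2 d\right) \left(-7 + d\right) = 4 \left(-7 + d\right) \left(-7 + 2 d\right)$)
$39 - 116 W{\left(11 \right)} = 39 - 116 \left(196 - 924 + 8 \cdot 11^{2}\right) = 39 - 116 \left(196 - 924 + 8 \cdot 121\right) = 39 - 116 \left(196 - 924 + 968\right) = 39 - 27840 = -27801$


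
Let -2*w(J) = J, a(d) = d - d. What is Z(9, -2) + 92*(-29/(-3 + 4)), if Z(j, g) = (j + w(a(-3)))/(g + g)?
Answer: -10681/4 ≈ -2670.3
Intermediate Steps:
a(d) = 0
w(J) = -J/2
Z(j, g) = j/(2*g) (Z(j, g) = (j - ½*0)/(g + g) = (j + 0)/((2*g)) = j*(1/(2*g)) = j/(2*g))
Z(9, -2) + 92*(-29/(-3 + 4)) = (½)*9/(-2) + 92*(-29/(-3 + 4)) = (½)*9*(-½) + 92*(-29/1) = -9/4 + 92*(1*(-29)) = -9/4 + 92*(-29) = -9/4 - 2668 = -10681/4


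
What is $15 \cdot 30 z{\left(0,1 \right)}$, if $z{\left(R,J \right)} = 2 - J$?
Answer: $450$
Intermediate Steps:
$15 \cdot 30 z{\left(0,1 \right)} = 15 \cdot 30 \left(2 - 1\right) = 450 \left(2 - 1\right) = 450 \cdot 1 = 450$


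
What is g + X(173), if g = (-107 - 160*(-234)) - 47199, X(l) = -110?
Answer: -9976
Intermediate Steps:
g = -9866 (g = (-107 + 37440) - 47199 = 37333 - 47199 = -9866)
g + X(173) = -9866 - 110 = -9976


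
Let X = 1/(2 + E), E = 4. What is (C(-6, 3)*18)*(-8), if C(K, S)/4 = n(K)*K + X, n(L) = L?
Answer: -20832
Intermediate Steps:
X = 1/6 (X = 1/(2 + 4) = 1/6 ≈ 0.16667)
C(K, S) = 2/3 + 4*K**2 (C(K, S) = 4*(K*K + 1/6) = 4*(K**2 + 1/6) = 4*(1/6 + K**2) = 2/3 + 4*K**2)
(C(-6, 3)*18)*(-8) = ((2/3 + 4*(-6)**2)*18)*(-8) = ((2/3 + 4*36)*18)*(-8) = ((2/3 + 144)*18)*(-8) = ((434/3)*18)*(-8) = 2604*(-8) = -20832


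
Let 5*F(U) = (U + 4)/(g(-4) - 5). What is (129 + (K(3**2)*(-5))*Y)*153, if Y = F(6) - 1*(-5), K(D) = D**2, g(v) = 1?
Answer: -518211/2 ≈ -2.5911e+5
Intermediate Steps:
F(U) = -1/5 - U/20 (F(U) = ((U + 4)/(1 - 5))/5 = ((4 + U)/(-4))/5 = ((4 + U)*(-1/4))/5 = (-1 - U/4)/5 = -1/5 - U/20)
Y = 9/2 (Y = (-1/5 - 1/20*6) - 1*(-5) = (-1/5 - 3/10) + 5 = -1/2 + 5 = 9/2 ≈ 4.5000)
(129 + (K(3**2)*(-5))*Y)*153 = (129 + ((3**2)**2*(-5))*(9/2))*153 = (129 + (9**2*(-5))*(9/2))*153 = (129 + (81*(-5))*(9/2))*153 = (129 - 405*9/2)*153 = (129 - 3645/2)*153 = -3387/2*153 = -518211/2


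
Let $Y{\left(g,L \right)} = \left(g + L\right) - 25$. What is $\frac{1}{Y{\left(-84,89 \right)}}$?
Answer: $- \frac{1}{20} \approx -0.05$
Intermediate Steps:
$Y{\left(g,L \right)} = -25 + L + g$ ($Y{\left(g,L \right)} = \left(L + g\right) - 25 = -25 + L + g$)
$\frac{1}{Y{\left(-84,89 \right)}} = \frac{1}{-25 + 89 - 84} = \frac{1}{-20} = - \frac{1}{20}$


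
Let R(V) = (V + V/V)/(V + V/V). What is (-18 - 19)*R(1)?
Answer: -37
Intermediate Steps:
R(V) = 1 (R(V) = (V + 1)/(V + 1) = (1 + V)/(1 + V) = 1)
(-18 - 19)*R(1) = (-18 - 19)*1 = -37*1 = -37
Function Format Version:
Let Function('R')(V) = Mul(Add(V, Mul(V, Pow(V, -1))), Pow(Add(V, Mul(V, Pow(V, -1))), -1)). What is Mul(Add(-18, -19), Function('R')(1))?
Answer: -37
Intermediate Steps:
Function('R')(V) = 1 (Function('R')(V) = Mul(Add(V, 1), Pow(Add(V, 1), -1)) = Mul(Add(1, V), Pow(Add(1, V), -1)) = 1)
Mul(Add(-18, -19), Function('R')(1)) = Mul(Add(-18, -19), 1) = Mul(-37, 1) = -37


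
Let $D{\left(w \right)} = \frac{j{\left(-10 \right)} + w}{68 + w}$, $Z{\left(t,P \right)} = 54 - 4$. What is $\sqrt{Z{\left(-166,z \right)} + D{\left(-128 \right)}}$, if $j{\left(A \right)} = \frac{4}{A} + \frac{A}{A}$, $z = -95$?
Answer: $\frac{\sqrt{46911}}{30} \approx 7.2197$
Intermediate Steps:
$Z{\left(t,P \right)} = 50$
$j{\left(A \right)} = 1 + \frac{4}{A}$ ($j{\left(A \right)} = \frac{4}{A} + 1 = 1 + \frac{4}{A}$)
$D{\left(w \right)} = \frac{\frac{3}{5} + w}{68 + w}$ ($D{\left(w \right)} = \frac{\frac{4 - 10}{-10} + w}{68 + w} = \frac{\left(- \frac{1}{10}\right) \left(-6\right) + w}{68 + w} = \frac{\frac{3}{5} + w}{68 + w}$)
$\sqrt{Z{\left(-166,z \right)} + D{\left(-128 \right)}} = \sqrt{50 + \frac{\frac{3}{5} - 128}{68 - 128}} = \sqrt{50 + \frac{1}{-60} \left(- \frac{637}{5}\right)} = \sqrt{50 - - \frac{637}{300}} = \sqrt{50 + \frac{637}{300}} = \sqrt{\frac{15637}{300}} = \frac{\sqrt{46911}}{30}$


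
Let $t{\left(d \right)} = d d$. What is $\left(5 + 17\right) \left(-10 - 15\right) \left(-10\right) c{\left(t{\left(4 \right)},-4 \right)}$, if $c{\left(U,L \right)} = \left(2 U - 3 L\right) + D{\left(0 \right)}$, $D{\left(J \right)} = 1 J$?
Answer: $242000$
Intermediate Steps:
$t{\left(d \right)} = d^{2}$
$D{\left(J \right)} = J$
$c{\left(U,L \right)} = - 3 L + 2 U$ ($c{\left(U,L \right)} = \left(2 U - 3 L\right) + 0 = \left(- 3 L + 2 U\right) + 0 = - 3 L + 2 U$)
$\left(5 + 17\right) \left(-10 - 15\right) \left(-10\right) c{\left(t{\left(4 \right)},-4 \right)} = \left(5 + 17\right) \left(-10 - 15\right) \left(-10\right) \left(\left(-3\right) \left(-4\right) + 2 \cdot 4^{2}\right) = 22 \left(-25\right) \left(-10\right) \left(12 + 2 \cdot 16\right) = \left(-550\right) \left(-10\right) \left(12 + 32\right) = 5500 \cdot 44 = 242000$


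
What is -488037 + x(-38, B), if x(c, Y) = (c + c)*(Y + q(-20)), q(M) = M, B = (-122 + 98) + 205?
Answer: -500273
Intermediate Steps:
B = 181 (B = -24 + 205 = 181)
x(c, Y) = 2*c*(-20 + Y) (x(c, Y) = (c + c)*(Y - 20) = (2*c)*(-20 + Y) = 2*c*(-20 + Y))
-488037 + x(-38, B) = -488037 + 2*(-38)*(-20 + 181) = -488037 + 2*(-38)*161 = -488037 - 12236 = -500273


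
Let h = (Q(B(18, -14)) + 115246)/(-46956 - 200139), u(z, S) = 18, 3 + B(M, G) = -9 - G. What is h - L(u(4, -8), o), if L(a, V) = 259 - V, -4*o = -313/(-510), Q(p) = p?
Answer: -171068707/658920 ≈ -259.62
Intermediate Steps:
B(M, G) = -12 - G (B(M, G) = -3 + (-9 - G) = -12 - G)
o = -313/2040 (o = -(-313)/(4*(-510)) = -(-313)*(-1)/(4*510) = -1/4*313/510 = -313/2040 ≈ -0.15343)
h = -38416/82365 (h = ((-12 - 1*(-14)) + 115246)/(-46956 - 200139) = ((-12 + 14) + 115246)/(-247095) = (2 + 115246)*(-1/247095) = 115248*(-1/247095) = -38416/82365 ≈ -0.46641)
h - L(u(4, -8), o) = -38416/82365 - (259 - 1*(-313/2040)) = -38416/82365 - (259 + 313/2040) = -38416/82365 - 1*528673/2040 = -38416/82365 - 528673/2040 = -171068707/658920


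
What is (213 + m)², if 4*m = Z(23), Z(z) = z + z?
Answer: 201601/4 ≈ 50400.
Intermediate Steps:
Z(z) = 2*z
m = 23/2 (m = (2*23)/4 = (¼)*46 = 23/2 ≈ 11.500)
(213 + m)² = (213 + 23/2)² = (449/2)² = 201601/4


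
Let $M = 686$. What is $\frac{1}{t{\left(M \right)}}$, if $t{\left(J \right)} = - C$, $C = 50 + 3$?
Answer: $- \frac{1}{53} \approx -0.018868$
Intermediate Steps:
$C = 53$
$t{\left(J \right)} = -53$ ($t{\left(J \right)} = \left(-1\right) 53 = -53$)
$\frac{1}{t{\left(M \right)}} = \frac{1}{-53} = - \frac{1}{53}$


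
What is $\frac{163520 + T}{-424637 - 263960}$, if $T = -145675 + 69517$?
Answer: $- \frac{87362}{688597} \approx -0.12687$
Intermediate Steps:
$T = -76158$
$\frac{163520 + T}{-424637 - 263960} = \frac{163520 - 76158}{-424637 - 263960} = \frac{87362}{-688597} = 87362 \left(- \frac{1}{688597}\right) = - \frac{87362}{688597}$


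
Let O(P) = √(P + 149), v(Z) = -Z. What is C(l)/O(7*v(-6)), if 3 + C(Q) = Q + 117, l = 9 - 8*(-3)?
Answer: 147*√191/191 ≈ 10.637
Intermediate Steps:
l = 33 (l = 9 + 24 = 33)
C(Q) = 114 + Q (C(Q) = -3 + (Q + 117) = -3 + (117 + Q) = 114 + Q)
O(P) = √(149 + P)
C(l)/O(7*v(-6)) = (114 + 33)/(√(149 + 7*(-1*(-6)))) = 147/(√(149 + 7*6)) = 147/(√(149 + 42)) = 147/(√191) = 147*(√191/191) = 147*√191/191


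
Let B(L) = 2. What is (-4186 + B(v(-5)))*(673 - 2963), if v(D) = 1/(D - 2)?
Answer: 9581360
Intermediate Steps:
v(D) = 1/(-2 + D)
(-4186 + B(v(-5)))*(673 - 2963) = (-4186 + 2)*(673 - 2963) = -4184*(-2290) = 9581360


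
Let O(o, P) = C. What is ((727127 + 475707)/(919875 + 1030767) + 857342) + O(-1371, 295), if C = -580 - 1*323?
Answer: 835303543336/975321 ≈ 8.5644e+5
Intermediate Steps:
C = -903 (C = -580 - 323 = -903)
O(o, P) = -903
((727127 + 475707)/(919875 + 1030767) + 857342) + O(-1371, 295) = ((727127 + 475707)/(919875 + 1030767) + 857342) - 903 = (1202834/1950642 + 857342) - 903 = (1202834*(1/1950642) + 857342) - 903 = (601417/975321 + 857342) - 903 = 836184258199/975321 - 903 = 835303543336/975321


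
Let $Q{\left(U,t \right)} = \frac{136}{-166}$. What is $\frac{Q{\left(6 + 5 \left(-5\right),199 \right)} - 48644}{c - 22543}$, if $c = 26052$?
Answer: $- \frac{4037520}{291247} \approx -13.863$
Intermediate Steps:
$Q{\left(U,t \right)} = - \frac{68}{83}$ ($Q{\left(U,t \right)} = 136 \left(- \frac{1}{166}\right) = - \frac{68}{83}$)
$\frac{Q{\left(6 + 5 \left(-5\right),199 \right)} - 48644}{c - 22543} = \frac{- \frac{68}{83} - 48644}{26052 - 22543} = - \frac{4037520}{83 \cdot 3509} = \left(- \frac{4037520}{83}\right) \frac{1}{3509} = - \frac{4037520}{291247}$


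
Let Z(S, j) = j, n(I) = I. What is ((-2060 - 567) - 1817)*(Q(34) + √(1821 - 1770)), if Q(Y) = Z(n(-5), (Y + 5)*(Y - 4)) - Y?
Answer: -5048384 - 4444*√51 ≈ -5.0801e+6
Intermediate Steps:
Q(Y) = -Y + (-4 + Y)*(5 + Y) (Q(Y) = (Y + 5)*(Y - 4) - Y = (5 + Y)*(-4 + Y) - Y = (-4 + Y)*(5 + Y) - Y = -Y + (-4 + Y)*(5 + Y))
((-2060 - 567) - 1817)*(Q(34) + √(1821 - 1770)) = ((-2060 - 567) - 1817)*((-20 + 34²) + √(1821 - 1770)) = (-2627 - 1817)*((-20 + 1156) + √51) = -4444*(1136 + √51) = -5048384 - 4444*√51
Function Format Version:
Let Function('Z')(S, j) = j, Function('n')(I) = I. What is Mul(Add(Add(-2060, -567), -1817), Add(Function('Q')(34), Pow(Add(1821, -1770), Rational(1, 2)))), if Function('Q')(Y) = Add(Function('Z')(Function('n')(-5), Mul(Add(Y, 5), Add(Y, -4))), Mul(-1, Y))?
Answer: Add(-5048384, Mul(-4444, Pow(51, Rational(1, 2)))) ≈ -5.0801e+6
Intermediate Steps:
Function('Q')(Y) = Add(Mul(-1, Y), Mul(Add(-4, Y), Add(5, Y))) (Function('Q')(Y) = Add(Mul(Add(Y, 5), Add(Y, -4)), Mul(-1, Y)) = Add(Mul(Add(5, Y), Add(-4, Y)), Mul(-1, Y)) = Add(Mul(Add(-4, Y), Add(5, Y)), Mul(-1, Y)) = Add(Mul(-1, Y), Mul(Add(-4, Y), Add(5, Y))))
Mul(Add(Add(-2060, -567), -1817), Add(Function('Q')(34), Pow(Add(1821, -1770), Rational(1, 2)))) = Mul(Add(Add(-2060, -567), -1817), Add(Add(-20, Pow(34, 2)), Pow(Add(1821, -1770), Rational(1, 2)))) = Mul(Add(-2627, -1817), Add(Add(-20, 1156), Pow(51, Rational(1, 2)))) = Mul(-4444, Add(1136, Pow(51, Rational(1, 2)))) = Add(-5048384, Mul(-4444, Pow(51, Rational(1, 2))))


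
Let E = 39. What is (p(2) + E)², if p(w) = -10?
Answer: 841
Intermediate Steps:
(p(2) + E)² = (-10 + 39)² = 29² = 841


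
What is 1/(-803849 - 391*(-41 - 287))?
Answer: -1/675601 ≈ -1.4802e-6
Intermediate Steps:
1/(-803849 - 391*(-41 - 287)) = 1/(-803849 - 391*(-328)) = 1/(-803849 + 128248) = 1/(-675601) = -1/675601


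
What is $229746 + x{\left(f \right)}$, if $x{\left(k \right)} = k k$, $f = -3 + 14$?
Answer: $229867$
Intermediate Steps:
$f = 11$
$x{\left(k \right)} = k^{2}$
$229746 + x{\left(f \right)} = 229746 + 11^{2} = 229746 + 121 = 229867$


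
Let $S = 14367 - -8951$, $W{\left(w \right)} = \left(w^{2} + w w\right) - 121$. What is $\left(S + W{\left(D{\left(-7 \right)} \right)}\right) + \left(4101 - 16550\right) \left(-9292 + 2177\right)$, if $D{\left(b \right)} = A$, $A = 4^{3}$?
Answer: $88606024$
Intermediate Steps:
$A = 64$
$D{\left(b \right)} = 64$
$W{\left(w \right)} = -121 + 2 w^{2}$ ($W{\left(w \right)} = \left(w^{2} + w^{2}\right) - 121 = 2 w^{2} - 121 = -121 + 2 w^{2}$)
$S = 23318$ ($S = 14367 + 8951 = 23318$)
$\left(S + W{\left(D{\left(-7 \right)} \right)}\right) + \left(4101 - 16550\right) \left(-9292 + 2177\right) = \left(23318 - \left(121 - 2 \cdot 64^{2}\right)\right) + \left(4101 - 16550\right) \left(-9292 + 2177\right) = \left(23318 + \left(-121 + 2 \cdot 4096\right)\right) - -88574635 = \left(23318 + \left(-121 + 8192\right)\right) + 88574635 = \left(23318 + 8071\right) + 88574635 = 31389 + 88574635 = 88606024$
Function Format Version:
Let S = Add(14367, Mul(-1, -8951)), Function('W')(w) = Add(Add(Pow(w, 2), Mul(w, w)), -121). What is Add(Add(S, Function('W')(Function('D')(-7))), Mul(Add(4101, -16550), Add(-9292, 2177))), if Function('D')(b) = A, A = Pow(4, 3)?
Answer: 88606024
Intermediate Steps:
A = 64
Function('D')(b) = 64
Function('W')(w) = Add(-121, Mul(2, Pow(w, 2))) (Function('W')(w) = Add(Add(Pow(w, 2), Pow(w, 2)), -121) = Add(Mul(2, Pow(w, 2)), -121) = Add(-121, Mul(2, Pow(w, 2))))
S = 23318 (S = Add(14367, 8951) = 23318)
Add(Add(S, Function('W')(Function('D')(-7))), Mul(Add(4101, -16550), Add(-9292, 2177))) = Add(Add(23318, Add(-121, Mul(2, Pow(64, 2)))), Mul(Add(4101, -16550), Add(-9292, 2177))) = Add(Add(23318, Add(-121, Mul(2, 4096))), Mul(-12449, -7115)) = Add(Add(23318, Add(-121, 8192)), 88574635) = Add(Add(23318, 8071), 88574635) = Add(31389, 88574635) = 88606024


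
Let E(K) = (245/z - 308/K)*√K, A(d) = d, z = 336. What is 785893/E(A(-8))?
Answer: -9430716*I*√2/1883 ≈ -7082.9*I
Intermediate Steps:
E(K) = √K*(35/48 - 308/K) (E(K) = (245/336 - 308/K)*√K = (245*(1/336) - 308/K)*√K = (35/48 - 308/K)*√K = √K*(35/48 - 308/K))
785893/E(A(-8)) = 785893/((7*(-2112 + 5*(-8))/(48*√(-8)))) = 785893/((7*(-I*√2/4)*(-2112 - 40)/48)) = 785893/(((7/48)*(-I*√2/4)*(-2152))) = 785893/((1883*I*√2/24)) = 785893*(-12*I*√2/1883) = -9430716*I*√2/1883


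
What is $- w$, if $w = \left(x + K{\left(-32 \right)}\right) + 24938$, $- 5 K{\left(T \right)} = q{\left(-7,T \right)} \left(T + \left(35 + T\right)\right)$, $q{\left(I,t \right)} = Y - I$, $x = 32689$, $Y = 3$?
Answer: $-57685$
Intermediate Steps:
$q{\left(I,t \right)} = 3 - I$
$K{\left(T \right)} = -70 - 4 T$ ($K{\left(T \right)} = - \frac{\left(3 - -7\right) \left(T + \left(35 + T\right)\right)}{5} = - \frac{\left(3 + 7\right) \left(35 + 2 T\right)}{5} = - \frac{10 \left(35 + 2 T\right)}{5} = - \frac{350 + 20 T}{5} = -70 - 4 T$)
$w = 57685$ ($w = \left(32689 - -58\right) + 24938 = \left(32689 + \left(-70 + 128\right)\right) + 24938 = \left(32689 + 58\right) + 24938 = 32747 + 24938 = 57685$)
$- w = \left(-1\right) 57685 = -57685$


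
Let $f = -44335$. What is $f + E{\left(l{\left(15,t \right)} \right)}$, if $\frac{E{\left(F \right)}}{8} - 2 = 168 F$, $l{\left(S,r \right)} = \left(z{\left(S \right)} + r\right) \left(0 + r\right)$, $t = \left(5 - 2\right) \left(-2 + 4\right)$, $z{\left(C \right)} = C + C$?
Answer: $245985$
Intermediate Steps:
$z{\left(C \right)} = 2 C$
$t = 6$ ($t = 3 \cdot 2 = 6$)
$l{\left(S,r \right)} = r \left(r + 2 S\right)$ ($l{\left(S,r \right)} = \left(2 S + r\right) \left(0 + r\right) = \left(r + 2 S\right) r = r \left(r + 2 S\right)$)
$E{\left(F \right)} = 16 + 1344 F$ ($E{\left(F \right)} = 16 + 8 \cdot 168 F = 16 + 1344 F$)
$f + E{\left(l{\left(15,t \right)} \right)} = -44335 + \left(16 + 1344 \cdot 6 \left(6 + 2 \cdot 15\right)\right) = -44335 + \left(16 + 1344 \cdot 6 \left(6 + 30\right)\right) = -44335 + \left(16 + 1344 \cdot 6 \cdot 36\right) = -44335 + \left(16 + 1344 \cdot 216\right) = -44335 + \left(16 + 290304\right) = -44335 + 290320 = 245985$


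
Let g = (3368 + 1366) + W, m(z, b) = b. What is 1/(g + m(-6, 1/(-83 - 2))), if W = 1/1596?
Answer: 135660/642212929 ≈ 0.00021124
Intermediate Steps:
W = 1/1596 ≈ 0.00062657
g = 7555465/1596 (g = (3368 + 1366) + 1/1596 = 4734 + 1/1596 = 7555465/1596 ≈ 4734.0)
1/(g + m(-6, 1/(-83 - 2))) = 1/(7555465/1596 + 1/(-83 - 2)) = 1/(7555465/1596 + 1/(-85)) = 1/(7555465/1596 - 1/85) = 1/(642212929/135660) = 135660/642212929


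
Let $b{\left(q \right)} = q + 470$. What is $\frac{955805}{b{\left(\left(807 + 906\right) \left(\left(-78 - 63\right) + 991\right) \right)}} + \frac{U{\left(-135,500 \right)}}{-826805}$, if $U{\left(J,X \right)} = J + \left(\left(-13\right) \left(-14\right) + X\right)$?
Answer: $\frac{157893527317}{240851603720} \approx 0.65556$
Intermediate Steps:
$U{\left(J,X \right)} = 182 + J + X$ ($U{\left(J,X \right)} = J + \left(182 + X\right) = 182 + J + X$)
$b{\left(q \right)} = 470 + q$
$\frac{955805}{b{\left(\left(807 + 906\right) \left(\left(-78 - 63\right) + 991\right) \right)}} + \frac{U{\left(-135,500 \right)}}{-826805} = \frac{955805}{470 + \left(807 + 906\right) \left(\left(-78 - 63\right) + 991\right)} + \frac{182 - 135 + 500}{-826805} = \frac{955805}{470 + 1713 \left(-141 + 991\right)} + 547 \left(- \frac{1}{826805}\right) = \frac{955805}{470 + 1713 \cdot 850} - \frac{547}{826805} = \frac{955805}{470 + 1456050} - \frac{547}{826805} = \frac{955805}{1456520} - \frac{547}{826805} = 955805 \cdot \frac{1}{1456520} - \frac{547}{826805} = \frac{191161}{291304} - \frac{547}{826805} = \frac{157893527317}{240851603720}$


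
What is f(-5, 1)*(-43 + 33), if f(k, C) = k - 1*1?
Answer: 60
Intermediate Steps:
f(k, C) = -1 + k (f(k, C) = k - 1 = -1 + k)
f(-5, 1)*(-43 + 33) = (-1 - 5)*(-43 + 33) = -6*(-10) = 60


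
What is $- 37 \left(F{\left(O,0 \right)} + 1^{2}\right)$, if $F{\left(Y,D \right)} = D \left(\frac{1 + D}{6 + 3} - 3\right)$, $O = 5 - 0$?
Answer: $-37$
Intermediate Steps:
$O = 5$ ($O = 5 + 0 = 5$)
$F{\left(Y,D \right)} = D \left(- \frac{26}{9} + \frac{D}{9}\right)$ ($F{\left(Y,D \right)} = D \left(\frac{1 + D}{9} - 3\right) = D \left(\left(1 + D\right) \frac{1}{9} - 3\right) = D \left(\left(\frac{1}{9} + \frac{D}{9}\right) - 3\right) = D \left(- \frac{26}{9} + \frac{D}{9}\right)$)
$- 37 \left(F{\left(O,0 \right)} + 1^{2}\right) = - 37 \left(\frac{1}{9} \cdot 0 \left(-26 + 0\right) + 1^{2}\right) = - 37 \left(\frac{1}{9} \cdot 0 \left(-26\right) + 1\right) = - 37 \left(0 + 1\right) = \left(-37\right) 1 = -37$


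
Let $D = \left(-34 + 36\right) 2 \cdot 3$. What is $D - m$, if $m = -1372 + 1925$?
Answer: $-541$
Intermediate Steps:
$m = 553$
$D = 12$ ($D = 2 \cdot 6 = 12$)
$D - m = 12 - 553 = -541$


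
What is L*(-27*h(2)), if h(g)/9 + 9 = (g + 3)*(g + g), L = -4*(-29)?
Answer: -310068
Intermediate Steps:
L = 116
h(g) = -81 + 18*g*(3 + g) (h(g) = -81 + 9*((g + 3)*(g + g)) = -81 + 9*((3 + g)*(2*g)) = -81 + 9*(2*g*(3 + g)) = -81 + 18*g*(3 + g))
L*(-27*h(2)) = 116*(-27*(-81 + 18*2² + 54*2)) = 116*(-27*(-81 + 18*4 + 108)) = 116*(-27*(-81 + 72 + 108)) = 116*(-27*99) = 116*(-2673) = -310068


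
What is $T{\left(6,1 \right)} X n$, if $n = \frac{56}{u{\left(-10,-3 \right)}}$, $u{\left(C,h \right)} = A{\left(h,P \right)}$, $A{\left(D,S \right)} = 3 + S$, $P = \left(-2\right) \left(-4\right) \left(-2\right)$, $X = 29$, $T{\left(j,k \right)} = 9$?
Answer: $- \frac{14616}{13} \approx -1124.3$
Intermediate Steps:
$P = -16$ ($P = 8 \left(-2\right) = -16$)
$u{\left(C,h \right)} = -13$ ($u{\left(C,h \right)} = 3 - 16 = -13$)
$n = - \frac{56}{13}$ ($n = \frac{56}{-13} = 56 \left(- \frac{1}{13}\right) = - \frac{56}{13} \approx -4.3077$)
$T{\left(6,1 \right)} X n = 9 \cdot 29 \left(- \frac{56}{13}\right) = 261 \left(- \frac{56}{13}\right) = - \frac{14616}{13}$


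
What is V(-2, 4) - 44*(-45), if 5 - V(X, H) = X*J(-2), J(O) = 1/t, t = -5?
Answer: 9923/5 ≈ 1984.6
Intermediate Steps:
J(O) = -1/5 (J(O) = 1/(-5) = -1/5)
V(X, H) = 5 + X/5 (V(X, H) = 5 - X*(-1)/5 = 5 - (-1)*X/5 = 5 + X/5)
V(-2, 4) - 44*(-45) = (5 + (1/5)*(-2)) - 44*(-45) = (5 - 2/5) + 1980 = 23/5 + 1980 = 9923/5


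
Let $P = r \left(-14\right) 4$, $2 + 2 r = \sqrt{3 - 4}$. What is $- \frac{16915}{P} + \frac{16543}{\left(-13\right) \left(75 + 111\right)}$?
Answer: $- \frac{2102924}{8463} - \frac{3383 i}{28} \approx -248.48 - 120.82 i$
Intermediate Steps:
$r = -1 + \frac{i}{2}$ ($r = -1 + \frac{\sqrt{3 - 4}}{2} = -1 + \frac{\sqrt{-1}}{2} = -1 + \frac{i}{2} \approx -1.0 + 0.5 i$)
$P = 56 - 28 i$ ($P = \left(-1 + \frac{i}{2}\right) \left(-14\right) 4 = \left(14 - 7 i\right) 4 = 56 - 28 i \approx 56.0 - 28.0 i$)
$- \frac{16915}{P} + \frac{16543}{\left(-13\right) \left(75 + 111\right)} = - \frac{16915}{56 - 28 i} + \frac{16543}{\left(-13\right) \left(75 + 111\right)} = - 16915 \frac{56 + 28 i}{3920} + \frac{16543}{\left(-13\right) 186} = - \frac{3383 \left(56 + 28 i\right)}{784} + \frac{16543}{-2418} = - \frac{3383 \left(56 + 28 i\right)}{784} + 16543 \left(- \frac{1}{2418}\right) = - \frac{3383 \left(56 + 28 i\right)}{784} - \frac{16543}{2418} = - \frac{16543}{2418} - \frac{3383 \left(56 + 28 i\right)}{784}$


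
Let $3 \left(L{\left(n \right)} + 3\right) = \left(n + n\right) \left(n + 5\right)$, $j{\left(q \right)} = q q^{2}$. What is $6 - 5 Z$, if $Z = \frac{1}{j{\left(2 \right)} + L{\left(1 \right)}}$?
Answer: $\frac{49}{9} \approx 5.4444$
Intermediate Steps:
$j{\left(q \right)} = q^{3}$
$L{\left(n \right)} = -3 + \frac{2 n \left(5 + n\right)}{3}$ ($L{\left(n \right)} = -3 + \frac{\left(n + n\right) \left(n + 5\right)}{3} = -3 + \frac{2 n \left(5 + n\right)}{3}$)
$Z = \frac{1}{9}$ ($Z = \frac{1}{2^{3} + \left(-3 + \frac{2 \cdot 1^{2}}{3} + \frac{10}{3} \cdot 1\right)} = \frac{1}{8 + \left(-3 + \frac{2}{3} \cdot 1 + \frac{10}{3}\right)} = \frac{1}{8 + \left(-3 + \frac{2}{3} + \frac{10}{3}\right)} = \frac{1}{8 + 1} = \frac{1}{9} \approx 0.11111$)
$6 - 5 Z = 6 - \frac{5}{9} = \frac{49}{9}$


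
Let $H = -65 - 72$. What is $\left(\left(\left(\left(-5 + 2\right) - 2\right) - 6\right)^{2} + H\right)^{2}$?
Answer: $256$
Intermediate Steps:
$H = -137$ ($H = -65 - 72 = -137$)
$\left(\left(\left(\left(-5 + 2\right) - 2\right) - 6\right)^{2} + H\right)^{2} = \left(\left(\left(\left(-5 + 2\right) - 2\right) - 6\right)^{2} - 137\right)^{2} = \left(\left(\left(-3 - 2\right) - 6\right)^{2} - 137\right)^{2} = \left(\left(-5 - 6\right)^{2} - 137\right)^{2} = \left(\left(-11\right)^{2} - 137\right)^{2} = \left(121 - 137\right)^{2} = \left(-16\right)^{2} = 256$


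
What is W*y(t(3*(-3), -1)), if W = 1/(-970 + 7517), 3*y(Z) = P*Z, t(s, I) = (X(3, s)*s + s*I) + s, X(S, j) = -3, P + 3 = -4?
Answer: -63/6547 ≈ -0.0096227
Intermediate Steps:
P = -7 (P = -3 - 4 = -7)
t(s, I) = -2*s + I*s (t(s, I) = (-3*s + s*I) + s = (-3*s + I*s) + s = -2*s + I*s)
y(Z) = -7*Z/3 (y(Z) = (-7*Z)/3 = -7*Z/3)
W = 1/6547 ≈ 0.00015274
W*y(t(3*(-3), -1)) = (-7*3*(-3)*(-2 - 1)/3)/6547 = (-(-21)*(-3))/6547 = (-7/3*27)/6547 = (1/6547)*(-63) = -63/6547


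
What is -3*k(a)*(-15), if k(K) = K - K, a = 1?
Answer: 0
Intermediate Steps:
k(K) = 0
-3*k(a)*(-15) = -3*0*(-15) = 0*(-15) = 0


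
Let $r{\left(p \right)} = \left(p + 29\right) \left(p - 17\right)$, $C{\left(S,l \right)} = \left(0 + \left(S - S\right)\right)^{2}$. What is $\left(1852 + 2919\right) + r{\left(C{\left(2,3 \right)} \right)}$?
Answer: $4278$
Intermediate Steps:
$C{\left(S,l \right)} = 0$ ($C{\left(S,l \right)} = \left(0 + 0\right)^{2} = 0^{2} = 0$)
$r{\left(p \right)} = \left(-17 + p\right) \left(29 + p\right)$ ($r{\left(p \right)} = \left(29 + p\right) \left(-17 + p\right) = \left(-17 + p\right) \left(29 + p\right)$)
$\left(1852 + 2919\right) + r{\left(C{\left(2,3 \right)} \right)} = \left(1852 + 2919\right) + \left(-493 + 0^{2} + 12 \cdot 0\right) = 4771 + \left(-493 + 0 + 0\right) = 4771 - 493 = 4278$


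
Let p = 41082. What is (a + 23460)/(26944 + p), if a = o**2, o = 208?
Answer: 4766/4859 ≈ 0.98086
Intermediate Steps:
a = 43264 (a = 208**2 = 43264)
(a + 23460)/(26944 + p) = (43264 + 23460)/(26944 + 41082) = 66724/68026 = 66724*(1/68026) = 4766/4859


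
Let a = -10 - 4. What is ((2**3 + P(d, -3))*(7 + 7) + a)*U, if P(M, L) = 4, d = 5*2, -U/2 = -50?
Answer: 15400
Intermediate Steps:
U = 100 (U = -2*(-50) = 100)
d = 10
a = -14
((2**3 + P(d, -3))*(7 + 7) + a)*U = ((2**3 + 4)*(7 + 7) - 14)*100 = ((8 + 4)*14 - 14)*100 = (12*14 - 14)*100 = (168 - 14)*100 = 154*100 = 15400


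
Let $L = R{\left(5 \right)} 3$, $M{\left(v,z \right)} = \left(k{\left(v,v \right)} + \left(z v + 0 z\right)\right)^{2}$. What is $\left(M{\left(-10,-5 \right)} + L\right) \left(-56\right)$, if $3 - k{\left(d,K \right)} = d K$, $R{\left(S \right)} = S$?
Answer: $-124544$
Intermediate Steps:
$k{\left(d,K \right)} = 3 - K d$ ($k{\left(d,K \right)} = 3 - d K = 3 - K d$)
$M{\left(v,z \right)} = \left(3 - v^{2} + v z\right)^{2}$ ($M{\left(v,z \right)} = \left(\left(3 - v v\right) + \left(z v + 0 z\right)\right)^{2} = \left(\left(3 - v^{2}\right) + \left(v z + 0\right)\right)^{2} = \left(\left(3 - v^{2}\right) + v z\right)^{2} = \left(3 - v^{2} + v z\right)^{2}$)
$L = 15$ ($L = 5 \cdot 3 = 15$)
$\left(M{\left(-10,-5 \right)} + L\right) \left(-56\right) = \left(\left(3 - \left(-10\right)^{2} - -50\right)^{2} + 15\right) \left(-56\right) = \left(\left(3 - 100 + 50\right)^{2} + 15\right) \left(-56\right) = \left(\left(-47\right)^{2} + 15\right) \left(-56\right) = \left(2209 + 15\right) \left(-56\right) = 2224 \left(-56\right) = -124544$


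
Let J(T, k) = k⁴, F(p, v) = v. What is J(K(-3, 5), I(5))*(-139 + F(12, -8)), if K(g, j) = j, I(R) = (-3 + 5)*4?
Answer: -602112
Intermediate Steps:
I(R) = 8 (I(R) = 2*4 = 8)
J(K(-3, 5), I(5))*(-139 + F(12, -8)) = 8⁴*(-139 - 8) = 4096*(-147) = -602112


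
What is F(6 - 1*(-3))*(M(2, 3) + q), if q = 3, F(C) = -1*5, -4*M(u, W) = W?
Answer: -45/4 ≈ -11.250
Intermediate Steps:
M(u, W) = -W/4
F(C) = -5
F(6 - 1*(-3))*(M(2, 3) + q) = -5*(-¼*3 + 3) = -5*(-¾ + 3) = -5*9/4 = -45/4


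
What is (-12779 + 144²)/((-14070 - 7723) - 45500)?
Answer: -7957/67293 ≈ -0.11824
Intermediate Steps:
(-12779 + 144²)/((-14070 - 7723) - 45500) = (-12779 + 20736)/(-21793 - 45500) = 7957/(-67293) = 7957*(-1/67293) = -7957/67293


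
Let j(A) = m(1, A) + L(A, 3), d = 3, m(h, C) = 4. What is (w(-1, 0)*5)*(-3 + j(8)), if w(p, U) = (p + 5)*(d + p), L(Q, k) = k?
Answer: 160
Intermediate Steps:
w(p, U) = (3 + p)*(5 + p) (w(p, U) = (p + 5)*(3 + p) = (5 + p)*(3 + p) = (3 + p)*(5 + p))
j(A) = 7 (j(A) = 4 + 3 = 7)
(w(-1, 0)*5)*(-3 + j(8)) = ((15 + (-1)² + 8*(-1))*5)*(-3 + 7) = ((15 + 1 - 8)*5)*4 = (8*5)*4 = 40*4 = 160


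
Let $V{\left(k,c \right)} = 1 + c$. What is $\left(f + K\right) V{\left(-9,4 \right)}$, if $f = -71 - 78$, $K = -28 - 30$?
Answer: $-1035$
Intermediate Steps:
$K = -58$ ($K = -28 - 30 = -58$)
$f = -149$
$\left(f + K\right) V{\left(-9,4 \right)} = \left(-149 - 58\right) \left(1 + 4\right) = \left(-207\right) 5 = -1035$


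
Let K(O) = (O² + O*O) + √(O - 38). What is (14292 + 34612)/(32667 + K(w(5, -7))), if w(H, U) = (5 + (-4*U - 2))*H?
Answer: 75911234/125292961 - 36678*√13/1628808493 ≈ 0.60579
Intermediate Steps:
w(H, U) = H*(3 - 4*U) (w(H, U) = (5 + (-2 - 4*U))*H = (3 - 4*U)*H = H*(3 - 4*U))
K(O) = √(-38 + O) + 2*O² (K(O) = (O² + O²) + √(-38 + O) = 2*O² + √(-38 + O) = √(-38 + O) + 2*O²)
(14292 + 34612)/(32667 + K(w(5, -7))) = (14292 + 34612)/(32667 + (√(-38 + 5*(3 - 4*(-7))) + 2*(5*(3 - 4*(-7)))²)) = 48904/(32667 + (√(-38 + 5*(3 + 28)) + 2*(5*(3 + 28))²)) = 48904/(32667 + (√(-38 + 5*31) + 2*(5*31)²)) = 48904/(32667 + (√(-38 + 155) + 2*155²)) = 48904/(32667 + (√117 + 2*24025)) = 48904/(32667 + (3*√13 + 48050)) = 48904/(32667 + (48050 + 3*√13)) = 48904/(80717 + 3*√13)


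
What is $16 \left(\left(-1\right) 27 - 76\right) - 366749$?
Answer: $-368397$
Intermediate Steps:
$16 \left(\left(-1\right) 27 - 76\right) - 366749 = 16 \left(-27 - 76\right) - 366749 = 16 \left(-103\right) - 366749 = -1648 - 366749 = -368397$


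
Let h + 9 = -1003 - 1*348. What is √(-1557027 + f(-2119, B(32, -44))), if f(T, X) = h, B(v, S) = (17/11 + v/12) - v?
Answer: I*√1558387 ≈ 1248.4*I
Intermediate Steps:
B(v, S) = 17/11 - 11*v/12 (B(v, S) = (17*(1/11) + v*(1/12)) - v = (17/11 + v/12) - v = 17/11 - 11*v/12)
h = -1360 (h = -9 + (-1003 - 1*348) = -9 + (-1003 - 348) = -9 - 1351 = -1360)
f(T, X) = -1360
√(-1557027 + f(-2119, B(32, -44))) = √(-1557027 - 1360) = √(-1558387) = I*√1558387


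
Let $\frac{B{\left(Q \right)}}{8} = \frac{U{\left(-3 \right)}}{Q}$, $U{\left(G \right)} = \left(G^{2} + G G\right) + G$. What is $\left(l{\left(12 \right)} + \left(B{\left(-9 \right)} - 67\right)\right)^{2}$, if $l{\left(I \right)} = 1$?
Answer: $\frac{56644}{9} \approx 6293.8$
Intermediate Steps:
$U{\left(G \right)} = G + 2 G^{2}$ ($U{\left(G \right)} = \left(G^{2} + G^{2}\right) + G = 2 G^{2} + G = G + 2 G^{2}$)
$B{\left(Q \right)} = \frac{120}{Q}$ ($B{\left(Q \right)} = 8 \frac{\left(-3\right) \left(1 + 2 \left(-3\right)\right)}{Q} = 8 \frac{\left(-3\right) \left(1 - 6\right)}{Q} = 8 \frac{\left(-3\right) \left(-5\right)}{Q} = 8 \frac{15}{Q} = \frac{120}{Q}$)
$\left(l{\left(12 \right)} + \left(B{\left(-9 \right)} - 67\right)\right)^{2} = \left(1 + \left(\frac{120}{-9} - 67\right)\right)^{2} = \left(1 + \left(120 \left(- \frac{1}{9}\right) - 67\right)\right)^{2} = \left(1 - \frac{241}{3}\right)^{2} = \left(- \frac{238}{3}\right)^{2} = \frac{56644}{9}$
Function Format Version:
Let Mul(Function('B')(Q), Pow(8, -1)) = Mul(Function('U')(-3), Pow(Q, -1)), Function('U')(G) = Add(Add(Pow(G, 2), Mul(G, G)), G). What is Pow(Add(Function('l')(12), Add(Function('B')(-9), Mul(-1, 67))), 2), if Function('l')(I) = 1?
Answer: Rational(56644, 9) ≈ 6293.8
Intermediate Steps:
Function('U')(G) = Add(G, Mul(2, Pow(G, 2))) (Function('U')(G) = Add(Add(Pow(G, 2), Pow(G, 2)), G) = Add(Mul(2, Pow(G, 2)), G) = Add(G, Mul(2, Pow(G, 2))))
Function('B')(Q) = Mul(120, Pow(Q, -1)) (Function('B')(Q) = Mul(8, Mul(Mul(-3, Add(1, Mul(2, -3))), Pow(Q, -1))) = Mul(8, Mul(Mul(-3, Add(1, -6)), Pow(Q, -1))) = Mul(8, Mul(Mul(-3, -5), Pow(Q, -1))) = Mul(8, Mul(15, Pow(Q, -1))) = Mul(120, Pow(Q, -1)))
Pow(Add(Function('l')(12), Add(Function('B')(-9), Mul(-1, 67))), 2) = Pow(Add(1, Add(Mul(120, Pow(-9, -1)), Mul(-1, 67))), 2) = Pow(Add(1, Add(Mul(120, Rational(-1, 9)), -67)), 2) = Pow(Add(1, Add(Rational(-40, 3), -67)), 2) = Pow(Add(1, Rational(-241, 3)), 2) = Pow(Rational(-238, 3), 2) = Rational(56644, 9)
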